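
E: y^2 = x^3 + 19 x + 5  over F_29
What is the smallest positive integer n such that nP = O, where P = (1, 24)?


Compute successive multiples of P until we hit O:
  1P = (1, 24)
  2P = (4, 0)
  3P = (1, 5)
  4P = O

ord(P) = 4


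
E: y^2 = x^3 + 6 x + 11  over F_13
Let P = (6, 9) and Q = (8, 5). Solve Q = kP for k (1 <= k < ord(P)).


Enumerate multiples of P until we hit Q = (8, 5):
  1P = (6, 9)
  2P = (5, 6)
  3P = (11, 2)
  4P = (12, 2)
  5P = (9, 1)
  6P = (8, 5)
Match found at i = 6.

k = 6


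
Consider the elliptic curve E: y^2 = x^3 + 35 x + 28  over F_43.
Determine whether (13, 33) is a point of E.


Check whether y^2 = x^3 + 35 x + 28 (mod 43) for (x, y) = (13, 33).
LHS: y^2 = 33^2 mod 43 = 14
RHS: x^3 + 35 x + 28 = 13^3 + 35*13 + 28 mod 43 = 14
LHS = RHS

Yes, on the curve


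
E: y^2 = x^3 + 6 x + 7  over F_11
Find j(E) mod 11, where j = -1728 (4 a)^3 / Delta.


Delta = -16(4 a^3 + 27 b^2) mod 11 = 10
-1728 * (4 a)^3 = -1728 * (4*6)^3 mod 11 = 3
j = 3 * 10^(-1) mod 11 = 8

j = 8 (mod 11)


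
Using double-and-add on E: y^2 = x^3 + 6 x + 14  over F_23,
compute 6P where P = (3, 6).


k = 6 = 110_2 (binary, LSB first: 011)
Double-and-add from P = (3, 6):
  bit 0 = 0: acc unchanged = O
  bit 1 = 1: acc = O + (3, 17) = (3, 17)
  bit 2 = 1: acc = (3, 17) + (3, 6) = O

6P = O


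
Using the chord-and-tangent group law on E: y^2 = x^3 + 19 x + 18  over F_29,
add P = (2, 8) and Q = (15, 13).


P != Q, so use the chord formula.
s = (y2 - y1) / (x2 - x1) = (5) / (13) mod 29 = 16
x3 = s^2 - x1 - x2 mod 29 = 16^2 - 2 - 15 = 7
y3 = s (x1 - x3) - y1 mod 29 = 16 * (2 - 7) - 8 = 28

P + Q = (7, 28)


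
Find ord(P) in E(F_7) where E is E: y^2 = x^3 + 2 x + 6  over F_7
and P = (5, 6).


Compute successive multiples of P until we hit O:
  1P = (5, 6)
  2P = (4, 1)
  3P = (2, 2)
  4P = (1, 4)
  5P = (3, 2)
  6P = (3, 5)
  7P = (1, 3)
  8P = (2, 5)
  ... (continuing to 11P)
  11P = O

ord(P) = 11


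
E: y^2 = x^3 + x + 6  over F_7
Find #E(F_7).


For each x in F_7, count y with y^2 = x^3 + 1 x + 6 mod 7:
  x = 1: RHS = 1, y in [1, 6]  -> 2 point(s)
  x = 2: RHS = 2, y in [3, 4]  -> 2 point(s)
  x = 3: RHS = 1, y in [1, 6]  -> 2 point(s)
  x = 4: RHS = 4, y in [2, 5]  -> 2 point(s)
  x = 6: RHS = 4, y in [2, 5]  -> 2 point(s)
Affine points: 10. Add the point at infinity: total = 11.

#E(F_7) = 11


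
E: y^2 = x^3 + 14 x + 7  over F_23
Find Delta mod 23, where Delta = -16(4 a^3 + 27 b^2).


4 a^3 + 27 b^2 = 4*14^3 + 27*7^2 = 10976 + 1323 = 12299
Delta = -16 * (12299) = -196784
Delta mod 23 = 4

Delta = 4 (mod 23)


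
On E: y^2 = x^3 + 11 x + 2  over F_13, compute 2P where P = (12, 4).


Doubling: s = (3 x1^2 + a) / (2 y1)
s = (3*12^2 + 11) / (2*4) mod 13 = 5
x3 = s^2 - 2 x1 mod 13 = 5^2 - 2*12 = 1
y3 = s (x1 - x3) - y1 mod 13 = 5 * (12 - 1) - 4 = 12

2P = (1, 12)


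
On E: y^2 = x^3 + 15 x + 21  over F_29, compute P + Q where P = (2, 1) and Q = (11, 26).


P != Q, so use the chord formula.
s = (y2 - y1) / (x2 - x1) = (25) / (9) mod 29 = 6
x3 = s^2 - x1 - x2 mod 29 = 6^2 - 2 - 11 = 23
y3 = s (x1 - x3) - y1 mod 29 = 6 * (2 - 23) - 1 = 18

P + Q = (23, 18)


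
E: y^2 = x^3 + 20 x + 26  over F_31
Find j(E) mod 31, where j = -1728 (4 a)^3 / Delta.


Delta = -16(4 a^3 + 27 b^2) mod 31 = 15
-1728 * (4 a)^3 = -1728 * (4*20)^3 mod 31 = 1
j = 1 * 15^(-1) mod 31 = 29

j = 29 (mod 31)


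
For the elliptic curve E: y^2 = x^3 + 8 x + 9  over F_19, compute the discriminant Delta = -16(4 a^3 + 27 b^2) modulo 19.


4 a^3 + 27 b^2 = 4*8^3 + 27*9^2 = 2048 + 2187 = 4235
Delta = -16 * (4235) = -67760
Delta mod 19 = 13

Delta = 13 (mod 19)


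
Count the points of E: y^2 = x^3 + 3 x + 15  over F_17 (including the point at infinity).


For each x in F_17, count y with y^2 = x^3 + 3 x + 15 mod 17:
  x = 0: RHS = 15, y in [7, 10]  -> 2 point(s)
  x = 1: RHS = 2, y in [6, 11]  -> 2 point(s)
  x = 3: RHS = 0, y in [0]  -> 1 point(s)
  x = 5: RHS = 2, y in [6, 11]  -> 2 point(s)
  x = 10: RHS = 8, y in [5, 12]  -> 2 point(s)
  x = 11: RHS = 2, y in [6, 11]  -> 2 point(s)
  x = 14: RHS = 13, y in [8, 9]  -> 2 point(s)
  x = 15: RHS = 1, y in [1, 16]  -> 2 point(s)
Affine points: 15. Add the point at infinity: total = 16.

#E(F_17) = 16


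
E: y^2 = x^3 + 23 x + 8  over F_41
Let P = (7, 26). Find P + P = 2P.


Doubling: s = (3 x1^2 + a) / (2 y1)
s = (3*7^2 + 23) / (2*26) mod 41 = 8
x3 = s^2 - 2 x1 mod 41 = 8^2 - 2*7 = 9
y3 = s (x1 - x3) - y1 mod 41 = 8 * (7 - 9) - 26 = 40

2P = (9, 40)


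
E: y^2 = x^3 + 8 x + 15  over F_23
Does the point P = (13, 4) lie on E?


Check whether y^2 = x^3 + 8 x + 15 (mod 23) for (x, y) = (13, 4).
LHS: y^2 = 4^2 mod 23 = 16
RHS: x^3 + 8 x + 15 = 13^3 + 8*13 + 15 mod 23 = 16
LHS = RHS

Yes, on the curve


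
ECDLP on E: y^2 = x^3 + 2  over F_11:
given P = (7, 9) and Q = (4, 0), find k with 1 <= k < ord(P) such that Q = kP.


Enumerate multiples of P until we hit Q = (4, 0):
  1P = (7, 9)
  2P = (9, 4)
  3P = (4, 0)
Match found at i = 3.

k = 3


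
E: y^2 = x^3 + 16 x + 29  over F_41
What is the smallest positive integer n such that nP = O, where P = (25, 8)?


Compute successive multiples of P until we hit O:
  1P = (25, 8)
  2P = (14, 39)
  3P = (34, 36)
  4P = (18, 32)
  5P = (29, 35)
  6P = (30, 30)
  7P = (7, 22)
  8P = (1, 28)
  ... (continuing to 18P)
  18P = O

ord(P) = 18


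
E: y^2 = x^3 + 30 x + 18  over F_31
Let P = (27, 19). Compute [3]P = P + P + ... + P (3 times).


k = 3 = 11_2 (binary, LSB first: 11)
Double-and-add from P = (27, 19):
  bit 0 = 1: acc = O + (27, 19) = (27, 19)
  bit 1 = 1: acc = (27, 19) + (5, 18) = (17, 4)

3P = (17, 4)


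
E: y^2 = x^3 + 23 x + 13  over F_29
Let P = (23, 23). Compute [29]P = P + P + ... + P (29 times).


k = 29 = 11101_2 (binary, LSB first: 10111)
Double-and-add from P = (23, 23):
  bit 0 = 1: acc = O + (23, 23) = (23, 23)
  bit 1 = 0: acc unchanged = (23, 23)
  bit 2 = 1: acc = (23, 23) + (24, 18) = (7, 13)
  bit 3 = 1: acc = (7, 13) + (3, 15) = (12, 4)
  bit 4 = 1: acc = (12, 4) + (0, 19) = (24, 11)

29P = (24, 11)


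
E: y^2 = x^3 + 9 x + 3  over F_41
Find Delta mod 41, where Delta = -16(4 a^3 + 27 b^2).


4 a^3 + 27 b^2 = 4*9^3 + 27*3^2 = 2916 + 243 = 3159
Delta = -16 * (3159) = -50544
Delta mod 41 = 9

Delta = 9 (mod 41)


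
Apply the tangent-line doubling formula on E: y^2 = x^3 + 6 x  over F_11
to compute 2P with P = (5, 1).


Doubling: s = (3 x1^2 + a) / (2 y1)
s = (3*5^2 + 6) / (2*1) mod 11 = 2
x3 = s^2 - 2 x1 mod 11 = 2^2 - 2*5 = 5
y3 = s (x1 - x3) - y1 mod 11 = 2 * (5 - 5) - 1 = 10

2P = (5, 10)


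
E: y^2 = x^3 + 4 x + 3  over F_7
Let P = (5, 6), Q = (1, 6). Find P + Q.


P != Q, so use the chord formula.
s = (y2 - y1) / (x2 - x1) = (0) / (3) mod 7 = 0
x3 = s^2 - x1 - x2 mod 7 = 0^2 - 5 - 1 = 1
y3 = s (x1 - x3) - y1 mod 7 = 0 * (5 - 1) - 6 = 1

P + Q = (1, 1)


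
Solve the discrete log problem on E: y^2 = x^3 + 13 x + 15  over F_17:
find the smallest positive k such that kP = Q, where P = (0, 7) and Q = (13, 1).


Enumerate multiples of P until we hit Q = (13, 1):
  1P = (0, 7)
  2P = (15, 7)
  3P = (2, 10)
  4P = (13, 16)
  5P = (8, 11)
  6P = (5, 16)
  7P = (3, 8)
  8P = (16, 16)
  9P = (14, 0)
  10P = (16, 1)
  11P = (3, 9)
  12P = (5, 1)
  13P = (8, 6)
  14P = (13, 1)
Match found at i = 14.

k = 14


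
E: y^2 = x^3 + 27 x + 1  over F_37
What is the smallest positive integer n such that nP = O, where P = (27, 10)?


Compute successive multiples of P until we hit O:
  1P = (27, 10)
  2P = (36, 26)
  3P = (0, 1)
  4P = (6, 34)
  5P = (34, 35)
  6P = (25, 13)
  7P = (15, 9)
  8P = (4, 32)
  ... (continuing to 36P)
  36P = O

ord(P) = 36


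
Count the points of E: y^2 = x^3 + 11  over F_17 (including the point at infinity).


For each x in F_17, count y with y^2 = x^3 + 0 x + 11 mod 17:
  x = 2: RHS = 2, y in [6, 11]  -> 2 point(s)
  x = 3: RHS = 4, y in [2, 15]  -> 2 point(s)
  x = 5: RHS = 0, y in [0]  -> 1 point(s)
  x = 8: RHS = 13, y in [8, 9]  -> 2 point(s)
  x = 9: RHS = 9, y in [3, 14]  -> 2 point(s)
  x = 10: RHS = 8, y in [5, 12]  -> 2 point(s)
  x = 11: RHS = 16, y in [4, 13]  -> 2 point(s)
  x = 13: RHS = 15, y in [7, 10]  -> 2 point(s)
  x = 14: RHS = 1, y in [1, 16]  -> 2 point(s)
Affine points: 17. Add the point at infinity: total = 18.

#E(F_17) = 18


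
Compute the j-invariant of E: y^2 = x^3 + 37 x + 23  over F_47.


Delta = -16(4 a^3 + 27 b^2) mod 47 = 19
-1728 * (4 a)^3 = -1728 * (4*37)^3 mod 47 = 13
j = 13 * 19^(-1) mod 47 = 18

j = 18 (mod 47)


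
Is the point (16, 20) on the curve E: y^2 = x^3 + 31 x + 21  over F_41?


Check whether y^2 = x^3 + 31 x + 21 (mod 41) for (x, y) = (16, 20).
LHS: y^2 = 20^2 mod 41 = 31
RHS: x^3 + 31 x + 21 = 16^3 + 31*16 + 21 mod 41 = 21
LHS != RHS

No, not on the curve


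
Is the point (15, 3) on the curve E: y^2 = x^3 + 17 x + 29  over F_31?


Check whether y^2 = x^3 + 17 x + 29 (mod 31) for (x, y) = (15, 3).
LHS: y^2 = 3^2 mod 31 = 9
RHS: x^3 + 17 x + 29 = 15^3 + 17*15 + 29 mod 31 = 1
LHS != RHS

No, not on the curve


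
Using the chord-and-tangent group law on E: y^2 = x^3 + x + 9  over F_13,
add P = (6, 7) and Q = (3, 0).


P != Q, so use the chord formula.
s = (y2 - y1) / (x2 - x1) = (6) / (10) mod 13 = 11
x3 = s^2 - x1 - x2 mod 13 = 11^2 - 6 - 3 = 8
y3 = s (x1 - x3) - y1 mod 13 = 11 * (6 - 8) - 7 = 10

P + Q = (8, 10)


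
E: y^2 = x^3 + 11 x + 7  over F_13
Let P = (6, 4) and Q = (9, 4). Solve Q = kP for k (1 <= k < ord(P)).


Enumerate multiples of P until we hit Q = (9, 4):
  1P = (6, 4)
  2P = (10, 8)
  3P = (11, 4)
  4P = (9, 9)
  5P = (8, 10)
  6P = (8, 3)
  7P = (9, 4)
Match found at i = 7.

k = 7


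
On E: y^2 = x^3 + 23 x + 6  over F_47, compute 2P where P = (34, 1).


Doubling: s = (3 x1^2 + a) / (2 y1)
s = (3*34^2 + 23) / (2*1) mod 47 = 30
x3 = s^2 - 2 x1 mod 47 = 30^2 - 2*34 = 33
y3 = s (x1 - x3) - y1 mod 47 = 30 * (34 - 33) - 1 = 29

2P = (33, 29)


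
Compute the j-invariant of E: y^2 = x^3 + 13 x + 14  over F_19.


Delta = -16(4 a^3 + 27 b^2) mod 19 = 3
-1728 * (4 a)^3 = -1728 * (4*13)^3 mod 19 = 8
j = 8 * 3^(-1) mod 19 = 9

j = 9 (mod 19)


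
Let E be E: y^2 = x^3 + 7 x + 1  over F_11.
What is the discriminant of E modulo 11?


4 a^3 + 27 b^2 = 4*7^3 + 27*1^2 = 1372 + 27 = 1399
Delta = -16 * (1399) = -22384
Delta mod 11 = 1

Delta = 1 (mod 11)


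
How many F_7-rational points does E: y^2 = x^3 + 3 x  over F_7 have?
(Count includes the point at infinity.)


For each x in F_7, count y with y^2 = x^3 + 3 x + 0 mod 7:
  x = 0: RHS = 0, y in [0]  -> 1 point(s)
  x = 1: RHS = 4, y in [2, 5]  -> 2 point(s)
  x = 2: RHS = 0, y in [0]  -> 1 point(s)
  x = 3: RHS = 1, y in [1, 6]  -> 2 point(s)
  x = 5: RHS = 0, y in [0]  -> 1 point(s)
Affine points: 7. Add the point at infinity: total = 8.

#E(F_7) = 8


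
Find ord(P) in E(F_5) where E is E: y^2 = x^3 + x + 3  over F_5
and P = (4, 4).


Compute successive multiples of P until we hit O:
  1P = (4, 4)
  2P = (1, 0)
  3P = (4, 1)
  4P = O

ord(P) = 4


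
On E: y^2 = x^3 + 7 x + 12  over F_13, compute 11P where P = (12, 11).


k = 11 = 1011_2 (binary, LSB first: 1101)
Double-and-add from P = (12, 11):
  bit 0 = 1: acc = O + (12, 11) = (12, 11)
  bit 1 = 1: acc = (12, 11) + (5, 4) = (10, 4)
  bit 2 = 0: acc unchanged = (10, 4)
  bit 3 = 1: acc = (10, 4) + (4, 0) = (11, 4)

11P = (11, 4)


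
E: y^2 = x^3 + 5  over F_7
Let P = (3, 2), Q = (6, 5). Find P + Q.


P != Q, so use the chord formula.
s = (y2 - y1) / (x2 - x1) = (3) / (3) mod 7 = 1
x3 = s^2 - x1 - x2 mod 7 = 1^2 - 3 - 6 = 6
y3 = s (x1 - x3) - y1 mod 7 = 1 * (3 - 6) - 2 = 2

P + Q = (6, 2)


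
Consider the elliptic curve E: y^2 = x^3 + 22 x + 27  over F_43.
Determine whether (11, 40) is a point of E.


Check whether y^2 = x^3 + 22 x + 27 (mod 43) for (x, y) = (11, 40).
LHS: y^2 = 40^2 mod 43 = 9
RHS: x^3 + 22 x + 27 = 11^3 + 22*11 + 27 mod 43 = 9
LHS = RHS

Yes, on the curve


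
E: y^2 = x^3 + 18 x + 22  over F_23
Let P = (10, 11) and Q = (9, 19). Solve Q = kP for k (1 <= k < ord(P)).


Enumerate multiples of P until we hit Q = (9, 19):
  1P = (10, 11)
  2P = (19, 22)
  3P = (6, 22)
  4P = (16, 17)
  5P = (21, 1)
  6P = (1, 8)
  7P = (7, 13)
  8P = (9, 19)
Match found at i = 8.

k = 8


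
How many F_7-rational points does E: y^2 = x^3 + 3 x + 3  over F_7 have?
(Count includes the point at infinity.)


For each x in F_7, count y with y^2 = x^3 + 3 x + 3 mod 7:
  x = 1: RHS = 0, y in [0]  -> 1 point(s)
  x = 3: RHS = 4, y in [2, 5]  -> 2 point(s)
  x = 4: RHS = 2, y in [3, 4]  -> 2 point(s)
Affine points: 5. Add the point at infinity: total = 6.

#E(F_7) = 6


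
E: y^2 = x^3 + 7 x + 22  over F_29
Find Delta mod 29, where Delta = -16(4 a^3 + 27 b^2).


4 a^3 + 27 b^2 = 4*7^3 + 27*22^2 = 1372 + 13068 = 14440
Delta = -16 * (14440) = -231040
Delta mod 29 = 3

Delta = 3 (mod 29)


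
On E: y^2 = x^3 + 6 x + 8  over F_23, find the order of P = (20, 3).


Compute successive multiples of P until we hit O:
  1P = (20, 3)
  2P = (19, 14)
  3P = (13, 12)
  4P = (17, 3)
  5P = (9, 20)
  6P = (0, 10)
  7P = (11, 18)
  8P = (5, 18)
  ... (continuing to 26P)
  26P = O

ord(P) = 26


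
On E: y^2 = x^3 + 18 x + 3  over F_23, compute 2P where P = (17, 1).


Doubling: s = (3 x1^2 + a) / (2 y1)
s = (3*17^2 + 18) / (2*1) mod 23 = 17
x3 = s^2 - 2 x1 mod 23 = 17^2 - 2*17 = 2
y3 = s (x1 - x3) - y1 mod 23 = 17 * (17 - 2) - 1 = 1

2P = (2, 1)


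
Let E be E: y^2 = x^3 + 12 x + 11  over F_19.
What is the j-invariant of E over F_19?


Delta = -16(4 a^3 + 27 b^2) mod 19 = 4
-1728 * (4 a)^3 = -1728 * (4*12)^3 mod 19 = 12
j = 12 * 4^(-1) mod 19 = 3

j = 3 (mod 19)


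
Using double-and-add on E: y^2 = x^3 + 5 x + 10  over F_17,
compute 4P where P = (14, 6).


k = 4 = 100_2 (binary, LSB first: 001)
Double-and-add from P = (14, 6):
  bit 0 = 0: acc unchanged = O
  bit 1 = 0: acc unchanged = O
  bit 2 = 1: acc = O + (4, 3) = (4, 3)

4P = (4, 3)


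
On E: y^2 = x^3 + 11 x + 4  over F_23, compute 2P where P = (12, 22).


Doubling: s = (3 x1^2 + a) / (2 y1)
s = (3*12^2 + 11) / (2*22) mod 23 = 20
x3 = s^2 - 2 x1 mod 23 = 20^2 - 2*12 = 8
y3 = s (x1 - x3) - y1 mod 23 = 20 * (12 - 8) - 22 = 12

2P = (8, 12)


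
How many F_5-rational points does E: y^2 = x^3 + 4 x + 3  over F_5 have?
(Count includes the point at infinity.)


For each x in F_5, count y with y^2 = x^3 + 4 x + 3 mod 5:
  x = 2: RHS = 4, y in [2, 3]  -> 2 point(s)
Affine points: 2. Add the point at infinity: total = 3.

#E(F_5) = 3


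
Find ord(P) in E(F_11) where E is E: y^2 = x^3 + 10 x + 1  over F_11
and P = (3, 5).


Compute successive multiples of P until we hit O:
  1P = (3, 5)
  2P = (10, 1)
  3P = (10, 10)
  4P = (3, 6)
  5P = O

ord(P) = 5


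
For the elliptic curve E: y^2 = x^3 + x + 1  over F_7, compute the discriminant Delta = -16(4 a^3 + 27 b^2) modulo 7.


4 a^3 + 27 b^2 = 4*1^3 + 27*1^2 = 4 + 27 = 31
Delta = -16 * (31) = -496
Delta mod 7 = 1

Delta = 1 (mod 7)


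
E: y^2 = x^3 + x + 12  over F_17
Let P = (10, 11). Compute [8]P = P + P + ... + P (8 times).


k = 8 = 1000_2 (binary, LSB first: 0001)
Double-and-add from P = (10, 11):
  bit 0 = 0: acc unchanged = O
  bit 1 = 0: acc unchanged = O
  bit 2 = 0: acc unchanged = O
  bit 3 = 1: acc = O + (3, 12) = (3, 12)

8P = (3, 12)


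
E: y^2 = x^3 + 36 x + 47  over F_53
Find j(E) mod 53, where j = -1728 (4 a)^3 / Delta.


Delta = -16(4 a^3 + 27 b^2) mod 53 = 13
-1728 * (4 a)^3 = -1728 * (4*36)^3 mod 53 = 39
j = 39 * 13^(-1) mod 53 = 3

j = 3 (mod 53)


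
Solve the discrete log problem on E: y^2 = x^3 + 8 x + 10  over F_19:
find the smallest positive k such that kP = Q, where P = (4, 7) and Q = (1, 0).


Enumerate multiples of P until we hit Q = (1, 0):
  1P = (4, 7)
  2P = (8, 15)
  3P = (11, 17)
  4P = (1, 0)
Match found at i = 4.

k = 4


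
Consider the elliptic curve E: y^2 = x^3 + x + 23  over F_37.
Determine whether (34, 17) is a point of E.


Check whether y^2 = x^3 + 1 x + 23 (mod 37) for (x, y) = (34, 17).
LHS: y^2 = 17^2 mod 37 = 30
RHS: x^3 + 1 x + 23 = 34^3 + 1*34 + 23 mod 37 = 30
LHS = RHS

Yes, on the curve


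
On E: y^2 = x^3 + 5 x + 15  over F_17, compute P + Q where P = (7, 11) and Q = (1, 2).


P != Q, so use the chord formula.
s = (y2 - y1) / (x2 - x1) = (8) / (11) mod 17 = 10
x3 = s^2 - x1 - x2 mod 17 = 10^2 - 7 - 1 = 7
y3 = s (x1 - x3) - y1 mod 17 = 10 * (7 - 7) - 11 = 6

P + Q = (7, 6)


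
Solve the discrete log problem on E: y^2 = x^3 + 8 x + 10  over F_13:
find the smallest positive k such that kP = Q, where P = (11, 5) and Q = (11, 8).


Enumerate multiples of P until we hit Q = (11, 8):
  1P = (11, 5)
  2P = (8, 1)
  3P = (3, 10)
  4P = (0, 6)
  5P = (12, 1)
  6P = (6, 1)
  7P = (6, 12)
  8P = (12, 12)
  9P = (0, 7)
  10P = (3, 3)
  11P = (8, 12)
  12P = (11, 8)
Match found at i = 12.

k = 12


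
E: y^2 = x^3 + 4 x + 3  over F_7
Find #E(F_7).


For each x in F_7, count y with y^2 = x^3 + 4 x + 3 mod 7:
  x = 1: RHS = 1, y in [1, 6]  -> 2 point(s)
  x = 3: RHS = 0, y in [0]  -> 1 point(s)
  x = 5: RHS = 1, y in [1, 6]  -> 2 point(s)
Affine points: 5. Add the point at infinity: total = 6.

#E(F_7) = 6


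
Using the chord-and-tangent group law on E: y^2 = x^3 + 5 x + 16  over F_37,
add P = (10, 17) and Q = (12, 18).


P != Q, so use the chord formula.
s = (y2 - y1) / (x2 - x1) = (1) / (2) mod 37 = 19
x3 = s^2 - x1 - x2 mod 37 = 19^2 - 10 - 12 = 6
y3 = s (x1 - x3) - y1 mod 37 = 19 * (10 - 6) - 17 = 22

P + Q = (6, 22)


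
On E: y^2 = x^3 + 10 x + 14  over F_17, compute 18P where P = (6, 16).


k = 18 = 10010_2 (binary, LSB first: 01001)
Double-and-add from P = (6, 16):
  bit 0 = 0: acc unchanged = O
  bit 1 = 1: acc = O + (1, 12) = (1, 12)
  bit 2 = 0: acc unchanged = (1, 12)
  bit 3 = 0: acc unchanged = (1, 12)
  bit 4 = 1: acc = (1, 12) + (7, 11) = (1, 5)

18P = (1, 5)


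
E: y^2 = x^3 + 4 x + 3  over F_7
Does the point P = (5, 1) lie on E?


Check whether y^2 = x^3 + 4 x + 3 (mod 7) for (x, y) = (5, 1).
LHS: y^2 = 1^2 mod 7 = 1
RHS: x^3 + 4 x + 3 = 5^3 + 4*5 + 3 mod 7 = 1
LHS = RHS

Yes, on the curve


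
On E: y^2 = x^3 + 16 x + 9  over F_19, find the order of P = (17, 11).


Compute successive multiples of P until we hit O:
  1P = (17, 11)
  2P = (13, 1)
  3P = (0, 3)
  4P = (18, 12)
  5P = (4, 2)
  6P = (5, 9)
  7P = (6, 13)
  8P = (2, 7)
  ... (continuing to 19P)
  19P = O

ord(P) = 19


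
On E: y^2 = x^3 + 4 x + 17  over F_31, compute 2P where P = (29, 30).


Doubling: s = (3 x1^2 + a) / (2 y1)
s = (3*29^2 + 4) / (2*30) mod 31 = 23
x3 = s^2 - 2 x1 mod 31 = 23^2 - 2*29 = 6
y3 = s (x1 - x3) - y1 mod 31 = 23 * (29 - 6) - 30 = 3

2P = (6, 3)


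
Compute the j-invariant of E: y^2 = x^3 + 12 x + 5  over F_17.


Delta = -16(4 a^3 + 27 b^2) mod 17 = 5
-1728 * (4 a)^3 = -1728 * (4*12)^3 mod 17 = 8
j = 8 * 5^(-1) mod 17 = 5

j = 5 (mod 17)


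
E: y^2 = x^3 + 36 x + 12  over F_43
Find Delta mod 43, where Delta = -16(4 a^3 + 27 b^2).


4 a^3 + 27 b^2 = 4*36^3 + 27*12^2 = 186624 + 3888 = 190512
Delta = -16 * (190512) = -3048192
Delta mod 43 = 35

Delta = 35 (mod 43)


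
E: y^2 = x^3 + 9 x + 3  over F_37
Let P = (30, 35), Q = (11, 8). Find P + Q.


P != Q, so use the chord formula.
s = (y2 - y1) / (x2 - x1) = (10) / (18) mod 37 = 17
x3 = s^2 - x1 - x2 mod 37 = 17^2 - 30 - 11 = 26
y3 = s (x1 - x3) - y1 mod 37 = 17 * (30 - 26) - 35 = 33

P + Q = (26, 33)


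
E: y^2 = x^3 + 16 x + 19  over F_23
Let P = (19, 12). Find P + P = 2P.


Doubling: s = (3 x1^2 + a) / (2 y1)
s = (3*19^2 + 16) / (2*12) mod 23 = 18
x3 = s^2 - 2 x1 mod 23 = 18^2 - 2*19 = 10
y3 = s (x1 - x3) - y1 mod 23 = 18 * (19 - 10) - 12 = 12

2P = (10, 12)


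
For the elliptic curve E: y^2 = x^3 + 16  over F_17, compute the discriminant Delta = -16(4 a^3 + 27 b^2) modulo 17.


4 a^3 + 27 b^2 = 4*0^3 + 27*16^2 = 0 + 6912 = 6912
Delta = -16 * (6912) = -110592
Delta mod 17 = 10

Delta = 10 (mod 17)


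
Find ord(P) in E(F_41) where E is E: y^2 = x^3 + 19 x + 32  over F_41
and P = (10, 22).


Compute successive multiples of P until we hit O:
  1P = (10, 22)
  2P = (30, 38)
  3P = (0, 27)
  4P = (21, 4)
  5P = (12, 26)
  6P = (23, 34)
  7P = (4, 34)
  8P = (31, 20)
  ... (continuing to 37P)
  37P = O

ord(P) = 37


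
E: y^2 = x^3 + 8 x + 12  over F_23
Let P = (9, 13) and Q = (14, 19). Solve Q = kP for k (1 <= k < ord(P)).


Enumerate multiples of P until we hit Q = (14, 19):
  1P = (9, 13)
  2P = (8, 17)
  3P = (22, 16)
  4P = (19, 13)
  5P = (18, 10)
  6P = (14, 4)
  7P = (6, 0)
  8P = (14, 19)
Match found at i = 8.

k = 8


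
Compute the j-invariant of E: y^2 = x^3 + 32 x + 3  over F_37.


Delta = -16(4 a^3 + 27 b^2) mod 37 = 5
-1728 * (4 a)^3 = -1728 * (4*32)^3 mod 37 = 23
j = 23 * 5^(-1) mod 37 = 12

j = 12 (mod 37)


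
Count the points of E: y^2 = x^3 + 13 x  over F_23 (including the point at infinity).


For each x in F_23, count y with y^2 = x^3 + 13 x + 0 mod 23:
  x = 0: RHS = 0, y in [0]  -> 1 point(s)
  x = 4: RHS = 1, y in [1, 22]  -> 2 point(s)
  x = 5: RHS = 6, y in [11, 12]  -> 2 point(s)
  x = 6: RHS = 18, y in [8, 15]  -> 2 point(s)
  x = 8: RHS = 18, y in [8, 15]  -> 2 point(s)
  x = 9: RHS = 18, y in [8, 15]  -> 2 point(s)
  x = 10: RHS = 3, y in [7, 16]  -> 2 point(s)
  x = 11: RHS = 2, y in [5, 18]  -> 2 point(s)
  x = 16: RHS = 3, y in [7, 16]  -> 2 point(s)
  x = 20: RHS = 3, y in [7, 16]  -> 2 point(s)
  x = 21: RHS = 12, y in [9, 14]  -> 2 point(s)
  x = 22: RHS = 9, y in [3, 20]  -> 2 point(s)
Affine points: 23. Add the point at infinity: total = 24.

#E(F_23) = 24


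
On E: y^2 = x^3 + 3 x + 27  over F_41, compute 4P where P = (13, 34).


k = 4 = 100_2 (binary, LSB first: 001)
Double-and-add from P = (13, 34):
  bit 0 = 0: acc unchanged = O
  bit 1 = 0: acc unchanged = O
  bit 2 = 1: acc = O + (10, 14) = (10, 14)

4P = (10, 14)


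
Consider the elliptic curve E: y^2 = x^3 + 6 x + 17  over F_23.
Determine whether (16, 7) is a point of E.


Check whether y^2 = x^3 + 6 x + 17 (mod 23) for (x, y) = (16, 7).
LHS: y^2 = 7^2 mod 23 = 3
RHS: x^3 + 6 x + 17 = 16^3 + 6*16 + 17 mod 23 = 0
LHS != RHS

No, not on the curve


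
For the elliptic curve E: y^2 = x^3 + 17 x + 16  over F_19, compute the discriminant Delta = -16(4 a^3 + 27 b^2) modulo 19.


4 a^3 + 27 b^2 = 4*17^3 + 27*16^2 = 19652 + 6912 = 26564
Delta = -16 * (26564) = -425024
Delta mod 19 = 6

Delta = 6 (mod 19)


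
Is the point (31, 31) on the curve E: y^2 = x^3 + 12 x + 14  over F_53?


Check whether y^2 = x^3 + 12 x + 14 (mod 53) for (x, y) = (31, 31).
LHS: y^2 = 31^2 mod 53 = 7
RHS: x^3 + 12 x + 14 = 31^3 + 12*31 + 14 mod 53 = 20
LHS != RHS

No, not on the curve


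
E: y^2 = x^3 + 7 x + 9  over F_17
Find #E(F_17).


For each x in F_17, count y with y^2 = x^3 + 7 x + 9 mod 17:
  x = 0: RHS = 9, y in [3, 14]  -> 2 point(s)
  x = 1: RHS = 0, y in [0]  -> 1 point(s)
  x = 4: RHS = 16, y in [4, 13]  -> 2 point(s)
  x = 5: RHS = 16, y in [4, 13]  -> 2 point(s)
  x = 8: RHS = 16, y in [4, 13]  -> 2 point(s)
  x = 9: RHS = 2, y in [6, 11]  -> 2 point(s)
  x = 10: RHS = 8, y in [5, 12]  -> 2 point(s)
  x = 12: RHS = 2, y in [6, 11]  -> 2 point(s)
  x = 13: RHS = 2, y in [6, 11]  -> 2 point(s)
  x = 15: RHS = 4, y in [2, 15]  -> 2 point(s)
  x = 16: RHS = 1, y in [1, 16]  -> 2 point(s)
Affine points: 21. Add the point at infinity: total = 22.

#E(F_17) = 22


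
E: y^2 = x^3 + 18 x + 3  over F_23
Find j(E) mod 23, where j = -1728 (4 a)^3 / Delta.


Delta = -16(4 a^3 + 27 b^2) mod 23 = 18
-1728 * (4 a)^3 = -1728 * (4*18)^3 mod 23 = 11
j = 11 * 18^(-1) mod 23 = 7

j = 7 (mod 23)


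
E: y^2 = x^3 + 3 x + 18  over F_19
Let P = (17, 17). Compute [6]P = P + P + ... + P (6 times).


k = 6 = 110_2 (binary, LSB first: 011)
Double-and-add from P = (17, 17):
  bit 0 = 0: acc unchanged = O
  bit 1 = 1: acc = O + (5, 14) = (5, 14)
  bit 2 = 1: acc = (5, 14) + (6, 9) = (14, 12)

6P = (14, 12)


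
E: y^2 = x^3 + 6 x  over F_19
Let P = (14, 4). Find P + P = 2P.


Doubling: s = (3 x1^2 + a) / (2 y1)
s = (3*14^2 + 6) / (2*4) mod 19 = 3
x3 = s^2 - 2 x1 mod 19 = 3^2 - 2*14 = 0
y3 = s (x1 - x3) - y1 mod 19 = 3 * (14 - 0) - 4 = 0

2P = (0, 0)


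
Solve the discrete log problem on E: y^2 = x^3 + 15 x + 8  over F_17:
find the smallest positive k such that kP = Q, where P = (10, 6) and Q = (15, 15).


Enumerate multiples of P until we hit Q = (15, 15):
  1P = (10, 6)
  2P = (5, 2)
  3P = (4, 9)
  4P = (16, 14)
  5P = (6, 5)
  6P = (0, 5)
  7P = (15, 2)
  8P = (11, 5)
  9P = (14, 15)
  10P = (14, 2)
  11P = (11, 12)
  12P = (15, 15)
Match found at i = 12.

k = 12


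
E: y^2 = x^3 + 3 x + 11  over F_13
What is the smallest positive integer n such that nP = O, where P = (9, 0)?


Compute successive multiples of P until we hit O:
  1P = (9, 0)
  2P = O

ord(P) = 2


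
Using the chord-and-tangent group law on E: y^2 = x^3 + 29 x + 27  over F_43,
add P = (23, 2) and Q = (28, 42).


P != Q, so use the chord formula.
s = (y2 - y1) / (x2 - x1) = (40) / (5) mod 43 = 8
x3 = s^2 - x1 - x2 mod 43 = 8^2 - 23 - 28 = 13
y3 = s (x1 - x3) - y1 mod 43 = 8 * (23 - 13) - 2 = 35

P + Q = (13, 35)


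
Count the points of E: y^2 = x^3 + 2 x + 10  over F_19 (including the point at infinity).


For each x in F_19, count y with y^2 = x^3 + 2 x + 10 mod 19:
  x = 3: RHS = 5, y in [9, 10]  -> 2 point(s)
  x = 4: RHS = 6, y in [5, 14]  -> 2 point(s)
  x = 7: RHS = 6, y in [5, 14]  -> 2 point(s)
  x = 8: RHS = 6, y in [5, 14]  -> 2 point(s)
  x = 9: RHS = 16, y in [4, 15]  -> 2 point(s)
  x = 10: RHS = 4, y in [2, 17]  -> 2 point(s)
  x = 17: RHS = 17, y in [6, 13]  -> 2 point(s)
  x = 18: RHS = 7, y in [8, 11]  -> 2 point(s)
Affine points: 16. Add the point at infinity: total = 17.

#E(F_19) = 17


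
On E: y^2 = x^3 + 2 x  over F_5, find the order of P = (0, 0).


Compute successive multiples of P until we hit O:
  1P = (0, 0)
  2P = O

ord(P) = 2


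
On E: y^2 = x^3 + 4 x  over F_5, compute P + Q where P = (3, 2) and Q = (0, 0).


P != Q, so use the chord formula.
s = (y2 - y1) / (x2 - x1) = (3) / (2) mod 5 = 4
x3 = s^2 - x1 - x2 mod 5 = 4^2 - 3 - 0 = 3
y3 = s (x1 - x3) - y1 mod 5 = 4 * (3 - 3) - 2 = 3

P + Q = (3, 3)


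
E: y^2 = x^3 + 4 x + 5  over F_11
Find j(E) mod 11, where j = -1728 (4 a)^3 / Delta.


Delta = -16(4 a^3 + 27 b^2) mod 11 = 9
-1728 * (4 a)^3 = -1728 * (4*4)^3 mod 11 = 7
j = 7 * 9^(-1) mod 11 = 2

j = 2 (mod 11)


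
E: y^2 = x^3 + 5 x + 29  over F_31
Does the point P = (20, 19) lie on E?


Check whether y^2 = x^3 + 5 x + 29 (mod 31) for (x, y) = (20, 19).
LHS: y^2 = 19^2 mod 31 = 20
RHS: x^3 + 5 x + 29 = 20^3 + 5*20 + 29 mod 31 = 7
LHS != RHS

No, not on the curve


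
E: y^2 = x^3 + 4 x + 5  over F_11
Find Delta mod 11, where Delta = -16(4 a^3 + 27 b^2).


4 a^3 + 27 b^2 = 4*4^3 + 27*5^2 = 256 + 675 = 931
Delta = -16 * (931) = -14896
Delta mod 11 = 9

Delta = 9 (mod 11)


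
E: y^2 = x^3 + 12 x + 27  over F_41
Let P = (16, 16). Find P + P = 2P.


Doubling: s = (3 x1^2 + a) / (2 y1)
s = (3*16^2 + 12) / (2*16) mod 41 = 9
x3 = s^2 - 2 x1 mod 41 = 9^2 - 2*16 = 8
y3 = s (x1 - x3) - y1 mod 41 = 9 * (16 - 8) - 16 = 15

2P = (8, 15)


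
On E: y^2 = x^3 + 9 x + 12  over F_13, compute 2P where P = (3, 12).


k = 2 = 10_2 (binary, LSB first: 01)
Double-and-add from P = (3, 12):
  bit 0 = 0: acc unchanged = O
  bit 1 = 1: acc = O + (6, 3) = (6, 3)

2P = (6, 3)


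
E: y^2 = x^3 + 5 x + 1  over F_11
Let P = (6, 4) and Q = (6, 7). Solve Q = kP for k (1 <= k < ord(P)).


Enumerate multiples of P until we hit Q = (6, 7):
  1P = (6, 4)
  2P = (0, 1)
  3P = (8, 6)
  4P = (9, 4)
  5P = (7, 7)
  6P = (7, 4)
  7P = (9, 7)
  8P = (8, 5)
  9P = (0, 10)
  10P = (6, 7)
Match found at i = 10.

k = 10


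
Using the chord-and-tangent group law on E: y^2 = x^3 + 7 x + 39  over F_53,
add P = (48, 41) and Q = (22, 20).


P != Q, so use the chord formula.
s = (y2 - y1) / (x2 - x1) = (32) / (27) mod 53 = 11
x3 = s^2 - x1 - x2 mod 53 = 11^2 - 48 - 22 = 51
y3 = s (x1 - x3) - y1 mod 53 = 11 * (48 - 51) - 41 = 32

P + Q = (51, 32)


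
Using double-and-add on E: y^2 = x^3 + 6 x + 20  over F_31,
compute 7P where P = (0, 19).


k = 7 = 111_2 (binary, LSB first: 111)
Double-and-add from P = (0, 19):
  bit 0 = 1: acc = O + (0, 19) = (0, 19)
  bit 1 = 1: acc = (0, 19) + (2, 28) = (26, 19)
  bit 2 = 1: acc = (26, 19) + (5, 12) = (7, 8)

7P = (7, 8)


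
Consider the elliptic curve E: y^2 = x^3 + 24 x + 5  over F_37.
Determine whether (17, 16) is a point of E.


Check whether y^2 = x^3 + 24 x + 5 (mod 37) for (x, y) = (17, 16).
LHS: y^2 = 16^2 mod 37 = 34
RHS: x^3 + 24 x + 5 = 17^3 + 24*17 + 5 mod 37 = 35
LHS != RHS

No, not on the curve


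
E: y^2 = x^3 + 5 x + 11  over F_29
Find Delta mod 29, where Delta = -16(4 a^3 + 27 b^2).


4 a^3 + 27 b^2 = 4*5^3 + 27*11^2 = 500 + 3267 = 3767
Delta = -16 * (3767) = -60272
Delta mod 29 = 19

Delta = 19 (mod 29)


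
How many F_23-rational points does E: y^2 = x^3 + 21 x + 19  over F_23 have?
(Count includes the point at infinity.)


For each x in F_23, count y with y^2 = x^3 + 21 x + 19 mod 23:
  x = 1: RHS = 18, y in [8, 15]  -> 2 point(s)
  x = 2: RHS = 0, y in [0]  -> 1 point(s)
  x = 4: RHS = 6, y in [11, 12]  -> 2 point(s)
  x = 6: RHS = 16, y in [4, 19]  -> 2 point(s)
  x = 7: RHS = 3, y in [7, 16]  -> 2 point(s)
  x = 8: RHS = 9, y in [3, 20]  -> 2 point(s)
  x = 15: RHS = 6, y in [11, 12]  -> 2 point(s)
  x = 16: RHS = 12, y in [9, 14]  -> 2 point(s)
  x = 19: RHS = 9, y in [3, 20]  -> 2 point(s)
Affine points: 17. Add the point at infinity: total = 18.

#E(F_23) = 18


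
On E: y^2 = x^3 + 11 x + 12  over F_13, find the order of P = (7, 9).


Compute successive multiples of P until we hit O:
  1P = (7, 9)
  2P = (8, 1)
  3P = (10, 2)
  4P = (0, 5)
  5P = (5, 7)
  6P = (2, 9)
  7P = (4, 4)
  8P = (12, 0)
  ... (continuing to 16P)
  16P = O

ord(P) = 16


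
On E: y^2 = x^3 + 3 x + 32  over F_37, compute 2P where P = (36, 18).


Doubling: s = (3 x1^2 + a) / (2 y1)
s = (3*36^2 + 3) / (2*18) mod 37 = 31
x3 = s^2 - 2 x1 mod 37 = 31^2 - 2*36 = 1
y3 = s (x1 - x3) - y1 mod 37 = 31 * (36 - 1) - 18 = 31

2P = (1, 31)


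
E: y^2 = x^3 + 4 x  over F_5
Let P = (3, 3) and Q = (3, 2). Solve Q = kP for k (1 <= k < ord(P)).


Enumerate multiples of P until we hit Q = (3, 2):
  1P = (3, 3)
  2P = (0, 0)
  3P = (3, 2)
Match found at i = 3.

k = 3


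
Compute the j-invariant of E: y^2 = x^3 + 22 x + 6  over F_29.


Delta = -16(4 a^3 + 27 b^2) mod 29 = 20
-1728 * (4 a)^3 = -1728 * (4*22)^3 mod 29 = 12
j = 12 * 20^(-1) mod 29 = 18

j = 18 (mod 29)


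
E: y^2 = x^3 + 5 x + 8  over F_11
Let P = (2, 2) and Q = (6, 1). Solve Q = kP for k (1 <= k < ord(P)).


Enumerate multiples of P until we hit Q = (6, 1):
  1P = (2, 2)
  2P = (1, 5)
  3P = (6, 10)
  4P = (7, 10)
  5P = (5, 2)
  6P = (4, 9)
  7P = (9, 1)
  8P = (9, 10)
  9P = (4, 2)
  10P = (5, 9)
  11P = (7, 1)
  12P = (6, 1)
Match found at i = 12.

k = 12


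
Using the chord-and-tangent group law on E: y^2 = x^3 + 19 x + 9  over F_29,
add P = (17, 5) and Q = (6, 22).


P != Q, so use the chord formula.
s = (y2 - y1) / (x2 - x1) = (17) / (18) mod 29 = 9
x3 = s^2 - x1 - x2 mod 29 = 9^2 - 17 - 6 = 0
y3 = s (x1 - x3) - y1 mod 29 = 9 * (17 - 0) - 5 = 3

P + Q = (0, 3)


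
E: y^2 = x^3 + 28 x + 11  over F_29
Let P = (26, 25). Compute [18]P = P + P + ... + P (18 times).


k = 18 = 10010_2 (binary, LSB first: 01001)
Double-and-add from P = (26, 25):
  bit 0 = 0: acc unchanged = O
  bit 1 = 1: acc = O + (22, 20) = (22, 20)
  bit 2 = 0: acc unchanged = (22, 20)
  bit 3 = 0: acc unchanged = (22, 20)
  bit 4 = 1: acc = (22, 20) + (17, 21) = (26, 4)

18P = (26, 4)


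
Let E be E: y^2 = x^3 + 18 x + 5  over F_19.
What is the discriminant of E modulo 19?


4 a^3 + 27 b^2 = 4*18^3 + 27*5^2 = 23328 + 675 = 24003
Delta = -16 * (24003) = -384048
Delta mod 19 = 18

Delta = 18 (mod 19)


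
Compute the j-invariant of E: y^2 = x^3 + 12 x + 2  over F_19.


Delta = -16(4 a^3 + 27 b^2) mod 19 = 8
-1728 * (4 a)^3 = -1728 * (4*12)^3 mod 19 = 12
j = 12 * 8^(-1) mod 19 = 11

j = 11 (mod 19)


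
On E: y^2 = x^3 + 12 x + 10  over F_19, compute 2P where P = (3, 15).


Doubling: s = (3 x1^2 + a) / (2 y1)
s = (3*3^2 + 12) / (2*15) mod 19 = 7
x3 = s^2 - 2 x1 mod 19 = 7^2 - 2*3 = 5
y3 = s (x1 - x3) - y1 mod 19 = 7 * (3 - 5) - 15 = 9

2P = (5, 9)


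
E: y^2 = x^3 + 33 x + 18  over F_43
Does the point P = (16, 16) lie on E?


Check whether y^2 = x^3 + 33 x + 18 (mod 43) for (x, y) = (16, 16).
LHS: y^2 = 16^2 mod 43 = 41
RHS: x^3 + 33 x + 18 = 16^3 + 33*16 + 18 mod 43 = 41
LHS = RHS

Yes, on the curve


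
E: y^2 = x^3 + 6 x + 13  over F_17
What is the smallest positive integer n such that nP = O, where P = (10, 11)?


Compute successive multiples of P until we hit O:
  1P = (10, 11)
  2P = (14, 6)
  3P = (2, 13)
  4P = (4, 13)
  5P = (5, 10)
  6P = (0, 8)
  7P = (11, 4)
  8P = (11, 13)
  ... (continuing to 15P)
  15P = O

ord(P) = 15


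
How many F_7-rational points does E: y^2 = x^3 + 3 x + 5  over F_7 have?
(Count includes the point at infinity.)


For each x in F_7, count y with y^2 = x^3 + 3 x + 5 mod 7:
  x = 1: RHS = 2, y in [3, 4]  -> 2 point(s)
  x = 4: RHS = 4, y in [2, 5]  -> 2 point(s)
  x = 6: RHS = 1, y in [1, 6]  -> 2 point(s)
Affine points: 6. Add the point at infinity: total = 7.

#E(F_7) = 7


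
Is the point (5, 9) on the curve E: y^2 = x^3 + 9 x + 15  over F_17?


Check whether y^2 = x^3 + 9 x + 15 (mod 17) for (x, y) = (5, 9).
LHS: y^2 = 9^2 mod 17 = 13
RHS: x^3 + 9 x + 15 = 5^3 + 9*5 + 15 mod 17 = 15
LHS != RHS

No, not on the curve


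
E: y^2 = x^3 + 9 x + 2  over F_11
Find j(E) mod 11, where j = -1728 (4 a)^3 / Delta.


Delta = -16(4 a^3 + 27 b^2) mod 11 = 5
-1728 * (4 a)^3 = -1728 * (4*9)^3 mod 11 = 6
j = 6 * 5^(-1) mod 11 = 10

j = 10 (mod 11)


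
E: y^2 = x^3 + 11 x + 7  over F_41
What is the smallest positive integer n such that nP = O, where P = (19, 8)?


Compute successive multiples of P until we hit O:
  1P = (19, 8)
  2P = (24, 14)
  3P = (6, 24)
  4P = (18, 16)
  5P = (27, 15)
  6P = (31, 2)
  7P = (22, 14)
  8P = (4, 22)
  ... (continuing to 49P)
  49P = O

ord(P) = 49


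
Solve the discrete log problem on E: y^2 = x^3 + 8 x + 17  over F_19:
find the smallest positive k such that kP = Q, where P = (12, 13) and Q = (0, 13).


Enumerate multiples of P until we hit Q = (0, 13):
  1P = (12, 13)
  2P = (1, 8)
  3P = (15, 15)
  4P = (3, 12)
  5P = (8, 17)
  6P = (0, 13)
Match found at i = 6.

k = 6


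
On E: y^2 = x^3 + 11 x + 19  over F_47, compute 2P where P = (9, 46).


Doubling: s = (3 x1^2 + a) / (2 y1)
s = (3*9^2 + 11) / (2*46) mod 47 = 14
x3 = s^2 - 2 x1 mod 47 = 14^2 - 2*9 = 37
y3 = s (x1 - x3) - y1 mod 47 = 14 * (9 - 37) - 46 = 32

2P = (37, 32)


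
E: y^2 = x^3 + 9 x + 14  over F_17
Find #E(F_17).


For each x in F_17, count y with y^2 = x^3 + 9 x + 14 mod 17:
  x = 3: RHS = 0, y in [0]  -> 1 point(s)
  x = 9: RHS = 8, y in [5, 12]  -> 2 point(s)
  x = 10: RHS = 16, y in [4, 13]  -> 2 point(s)
  x = 11: RHS = 16, y in [4, 13]  -> 2 point(s)
  x = 13: RHS = 16, y in [4, 13]  -> 2 point(s)
  x = 16: RHS = 4, y in [2, 15]  -> 2 point(s)
Affine points: 11. Add the point at infinity: total = 12.

#E(F_17) = 12


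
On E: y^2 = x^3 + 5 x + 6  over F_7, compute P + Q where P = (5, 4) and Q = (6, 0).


P != Q, so use the chord formula.
s = (y2 - y1) / (x2 - x1) = (3) / (1) mod 7 = 3
x3 = s^2 - x1 - x2 mod 7 = 3^2 - 5 - 6 = 5
y3 = s (x1 - x3) - y1 mod 7 = 3 * (5 - 5) - 4 = 3

P + Q = (5, 3)


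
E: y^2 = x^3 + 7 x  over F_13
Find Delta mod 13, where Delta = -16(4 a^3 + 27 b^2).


4 a^3 + 27 b^2 = 4*7^3 + 27*0^2 = 1372 + 0 = 1372
Delta = -16 * (1372) = -21952
Delta mod 13 = 5

Delta = 5 (mod 13)


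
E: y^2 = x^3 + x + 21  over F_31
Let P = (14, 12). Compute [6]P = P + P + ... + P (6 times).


k = 6 = 110_2 (binary, LSB first: 011)
Double-and-add from P = (14, 12):
  bit 0 = 0: acc unchanged = O
  bit 1 = 1: acc = O + (3, 19) = (3, 19)
  bit 2 = 1: acc = (3, 19) + (10, 15) = (12, 26)

6P = (12, 26)


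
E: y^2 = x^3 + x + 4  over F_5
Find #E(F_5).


For each x in F_5, count y with y^2 = x^3 + 1 x + 4 mod 5:
  x = 0: RHS = 4, y in [2, 3]  -> 2 point(s)
  x = 1: RHS = 1, y in [1, 4]  -> 2 point(s)
  x = 2: RHS = 4, y in [2, 3]  -> 2 point(s)
  x = 3: RHS = 4, y in [2, 3]  -> 2 point(s)
Affine points: 8. Add the point at infinity: total = 9.

#E(F_5) = 9


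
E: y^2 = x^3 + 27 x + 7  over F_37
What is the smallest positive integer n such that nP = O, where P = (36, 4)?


Compute successive multiples of P until we hit O:
  1P = (36, 4)
  2P = (23, 17)
  3P = (16, 13)
  4P = (21, 17)
  5P = (24, 30)
  6P = (30, 20)
  7P = (11, 28)
  8P = (31, 6)
  ... (continuing to 19P)
  19P = O

ord(P) = 19


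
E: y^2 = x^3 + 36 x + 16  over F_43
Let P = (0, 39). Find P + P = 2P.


Doubling: s = (3 x1^2 + a) / (2 y1)
s = (3*0^2 + 36) / (2*39) mod 43 = 17
x3 = s^2 - 2 x1 mod 43 = 17^2 - 2*0 = 31
y3 = s (x1 - x3) - y1 mod 43 = 17 * (0 - 31) - 39 = 36

2P = (31, 36)


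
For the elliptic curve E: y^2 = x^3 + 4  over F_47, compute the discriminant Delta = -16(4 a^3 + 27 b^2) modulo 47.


4 a^3 + 27 b^2 = 4*0^3 + 27*4^2 = 0 + 432 = 432
Delta = -16 * (432) = -6912
Delta mod 47 = 44

Delta = 44 (mod 47)


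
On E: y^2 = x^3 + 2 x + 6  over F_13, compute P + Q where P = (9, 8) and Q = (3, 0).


P != Q, so use the chord formula.
s = (y2 - y1) / (x2 - x1) = (5) / (7) mod 13 = 10
x3 = s^2 - x1 - x2 mod 13 = 10^2 - 9 - 3 = 10
y3 = s (x1 - x3) - y1 mod 13 = 10 * (9 - 10) - 8 = 8

P + Q = (10, 8)


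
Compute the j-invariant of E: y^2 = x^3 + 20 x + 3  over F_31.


Delta = -16(4 a^3 + 27 b^2) mod 31 = 14
-1728 * (4 a)^3 = -1728 * (4*20)^3 mod 31 = 1
j = 1 * 14^(-1) mod 31 = 20

j = 20 (mod 31)


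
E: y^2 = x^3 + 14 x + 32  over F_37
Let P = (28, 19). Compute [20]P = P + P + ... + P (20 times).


k = 20 = 10100_2 (binary, LSB first: 00101)
Double-and-add from P = (28, 19):
  bit 0 = 0: acc unchanged = O
  bit 1 = 0: acc unchanged = O
  bit 2 = 1: acc = O + (18, 14) = (18, 14)
  bit 3 = 0: acc unchanged = (18, 14)
  bit 4 = 1: acc = (18, 14) + (1, 11) = (22, 31)

20P = (22, 31)


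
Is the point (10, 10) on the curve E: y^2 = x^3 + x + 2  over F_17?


Check whether y^2 = x^3 + 1 x + 2 (mod 17) for (x, y) = (10, 10).
LHS: y^2 = 10^2 mod 17 = 15
RHS: x^3 + 1 x + 2 = 10^3 + 1*10 + 2 mod 17 = 9
LHS != RHS

No, not on the curve


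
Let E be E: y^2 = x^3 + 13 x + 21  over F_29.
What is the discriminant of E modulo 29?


4 a^3 + 27 b^2 = 4*13^3 + 27*21^2 = 8788 + 11907 = 20695
Delta = -16 * (20695) = -331120
Delta mod 29 = 2

Delta = 2 (mod 29)


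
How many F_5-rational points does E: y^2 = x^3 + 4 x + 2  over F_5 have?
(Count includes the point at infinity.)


For each x in F_5, count y with y^2 = x^3 + 4 x + 2 mod 5:
  x = 3: RHS = 1, y in [1, 4]  -> 2 point(s)
Affine points: 2. Add the point at infinity: total = 3.

#E(F_5) = 3


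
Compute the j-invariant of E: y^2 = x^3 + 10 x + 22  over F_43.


Delta = -16(4 a^3 + 27 b^2) mod 43 = 5
-1728 * (4 a)^3 = -1728 * (4*10)^3 mod 43 = 1
j = 1 * 5^(-1) mod 43 = 26

j = 26 (mod 43)


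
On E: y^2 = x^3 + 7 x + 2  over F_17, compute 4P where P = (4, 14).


k = 4 = 100_2 (binary, LSB first: 001)
Double-and-add from P = (4, 14):
  bit 0 = 0: acc unchanged = O
  bit 1 = 0: acc unchanged = O
  bit 2 = 1: acc = O + (4, 3) = (4, 3)

4P = (4, 3)


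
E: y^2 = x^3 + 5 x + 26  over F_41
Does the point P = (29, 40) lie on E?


Check whether y^2 = x^3 + 5 x + 26 (mod 41) for (x, y) = (29, 40).
LHS: y^2 = 40^2 mod 41 = 1
RHS: x^3 + 5 x + 26 = 29^3 + 5*29 + 26 mod 41 = 1
LHS = RHS

Yes, on the curve


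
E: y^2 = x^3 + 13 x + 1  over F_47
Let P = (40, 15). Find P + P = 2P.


Doubling: s = (3 x1^2 + a) / (2 y1)
s = (3*40^2 + 13) / (2*15) mod 47 = 21
x3 = s^2 - 2 x1 mod 47 = 21^2 - 2*40 = 32
y3 = s (x1 - x3) - y1 mod 47 = 21 * (40 - 32) - 15 = 12

2P = (32, 12)
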